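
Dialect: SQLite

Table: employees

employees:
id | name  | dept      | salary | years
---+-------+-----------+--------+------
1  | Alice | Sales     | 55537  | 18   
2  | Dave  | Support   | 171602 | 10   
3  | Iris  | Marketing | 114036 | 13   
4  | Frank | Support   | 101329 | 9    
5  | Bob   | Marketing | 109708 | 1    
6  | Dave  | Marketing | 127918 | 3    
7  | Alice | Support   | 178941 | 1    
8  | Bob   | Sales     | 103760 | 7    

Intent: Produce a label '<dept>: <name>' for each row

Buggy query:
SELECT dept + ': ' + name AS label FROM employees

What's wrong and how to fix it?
Bug: '+' is numeric addition; on text columns SQLite converts them to 0 instead of concatenating

Fix: Use the || operator for string concatenation

Corrected query:
SELECT dept || ': ' || name AS label FROM employees

Result:
label          
---------------
Sales: Alice   
Support: Dave  
Marketing: Iris
Support: Frank 
Marketing: Bob 
Marketing: Dave
Support: Alice 
Sales: Bob     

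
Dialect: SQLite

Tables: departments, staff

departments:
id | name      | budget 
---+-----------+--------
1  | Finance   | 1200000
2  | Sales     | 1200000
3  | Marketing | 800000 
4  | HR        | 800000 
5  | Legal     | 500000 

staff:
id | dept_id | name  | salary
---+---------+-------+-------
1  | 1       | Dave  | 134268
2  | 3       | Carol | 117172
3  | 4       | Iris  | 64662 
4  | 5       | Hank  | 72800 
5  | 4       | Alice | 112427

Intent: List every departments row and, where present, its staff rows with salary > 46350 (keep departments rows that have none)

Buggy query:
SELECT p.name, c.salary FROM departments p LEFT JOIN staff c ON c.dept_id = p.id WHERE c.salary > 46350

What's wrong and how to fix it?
Bug: Filtering c.salary in WHERE discards the NULL rows produced by LEFT JOIN, turning it into an inner join

Fix: Move the right-table condition into the ON clause so unmatched parents are kept

Corrected query:
SELECT p.name, c.salary FROM departments p LEFT JOIN staff c ON c.dept_id = p.id AND c.salary > 46350

Result:
name      | salary
----------+-------
Finance   | 134268
Sales     | NULL  
Marketing | 117172
HR        | 64662 
HR        | 112427
Legal     | 72800 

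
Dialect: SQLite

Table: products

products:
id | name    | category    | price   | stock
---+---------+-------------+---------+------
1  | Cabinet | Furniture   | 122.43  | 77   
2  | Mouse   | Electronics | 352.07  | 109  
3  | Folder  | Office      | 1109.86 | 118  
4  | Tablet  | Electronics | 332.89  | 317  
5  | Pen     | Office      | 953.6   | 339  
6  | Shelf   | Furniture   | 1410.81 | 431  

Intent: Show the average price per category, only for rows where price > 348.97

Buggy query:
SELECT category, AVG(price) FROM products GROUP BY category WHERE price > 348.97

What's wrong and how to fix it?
Bug: Row-level WHERE must come before GROUP BY in the clause order

Fix: Move the WHERE clause before GROUP BY

Corrected query:
SELECT category, AVG(price) FROM products WHERE price > 348.97 GROUP BY category

Result:
category    | AVG(price)
------------+-----------
Electronics | 352.07    
Furniture   | 1410.81   
Office      | 1031.73   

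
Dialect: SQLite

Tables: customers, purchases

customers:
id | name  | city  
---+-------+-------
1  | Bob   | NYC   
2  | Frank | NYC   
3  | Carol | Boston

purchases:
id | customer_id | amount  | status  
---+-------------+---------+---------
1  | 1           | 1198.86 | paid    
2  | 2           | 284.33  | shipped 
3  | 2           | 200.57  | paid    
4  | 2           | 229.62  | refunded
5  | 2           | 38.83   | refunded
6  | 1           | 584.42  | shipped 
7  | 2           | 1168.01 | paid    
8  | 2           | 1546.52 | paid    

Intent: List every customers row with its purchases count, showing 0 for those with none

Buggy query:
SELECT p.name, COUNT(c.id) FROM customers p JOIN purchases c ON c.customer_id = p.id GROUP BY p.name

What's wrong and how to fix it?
Bug: INNER JOIN drops customers rows that have no matching purchases rows

Fix: Switch to LEFT JOIN to retain unmatched parent rows

Corrected query:
SELECT p.name, COUNT(c.id) FROM customers p LEFT JOIN purchases c ON c.customer_id = p.id GROUP BY p.name

Result:
name  | COUNT(c.id)
------+------------
Bob   | 2          
Carol | 0          
Frank | 6          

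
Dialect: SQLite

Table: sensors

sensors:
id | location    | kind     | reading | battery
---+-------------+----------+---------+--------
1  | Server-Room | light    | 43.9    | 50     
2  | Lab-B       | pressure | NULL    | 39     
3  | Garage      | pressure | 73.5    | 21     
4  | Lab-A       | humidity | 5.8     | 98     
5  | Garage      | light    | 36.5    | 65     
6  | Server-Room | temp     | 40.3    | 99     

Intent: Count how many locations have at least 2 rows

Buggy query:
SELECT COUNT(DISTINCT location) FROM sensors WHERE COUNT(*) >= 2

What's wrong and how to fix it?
Bug: WHERE filters individual rows, not groups, so a group-level COUNT is invalid there

Fix: Group first with HAVING COUNT(*) >= 2, then COUNT the resulting groups

Corrected query:
SELECT COUNT(*) FROM (SELECT location FROM sensors GROUP BY location HAVING COUNT(*) >= 2)

Result:
COUNT(*)
--------
2       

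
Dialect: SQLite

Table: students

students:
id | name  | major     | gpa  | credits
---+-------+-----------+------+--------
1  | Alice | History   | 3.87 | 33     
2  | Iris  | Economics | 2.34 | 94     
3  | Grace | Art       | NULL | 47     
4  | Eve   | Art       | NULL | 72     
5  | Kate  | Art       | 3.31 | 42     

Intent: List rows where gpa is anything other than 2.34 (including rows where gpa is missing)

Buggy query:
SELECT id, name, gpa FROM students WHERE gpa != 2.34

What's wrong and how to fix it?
Bug: Inequality against NULL is unknown, not true; rows with NULL are dropped

Fix: Add an explicit OR gpa IS NULL to include the missing-value rows

Corrected query:
SELECT id, name, gpa FROM students WHERE gpa != 2.34 OR gpa IS NULL

Result:
id | name  | gpa 
---+-------+-----
1  | Alice | 3.87
3  | Grace | NULL
4  | Eve   | NULL
5  | Kate  | 3.31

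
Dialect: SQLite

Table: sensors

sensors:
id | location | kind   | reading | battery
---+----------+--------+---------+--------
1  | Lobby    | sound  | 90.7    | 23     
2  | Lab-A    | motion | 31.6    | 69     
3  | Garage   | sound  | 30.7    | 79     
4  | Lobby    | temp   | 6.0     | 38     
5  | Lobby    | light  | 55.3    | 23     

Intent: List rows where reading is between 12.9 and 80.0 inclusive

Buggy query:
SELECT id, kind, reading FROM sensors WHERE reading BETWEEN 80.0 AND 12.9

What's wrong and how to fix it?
Bug: The bounds are reversed; BETWEEN a AND b requires a <= b to match anything

Fix: Write BETWEEN 12.9 AND 80.0

Corrected query:
SELECT id, kind, reading FROM sensors WHERE reading BETWEEN 12.9 AND 80.0

Result:
id | kind   | reading
---+--------+--------
2  | motion | 31.6   
3  | sound  | 30.7   
5  | light  | 55.3   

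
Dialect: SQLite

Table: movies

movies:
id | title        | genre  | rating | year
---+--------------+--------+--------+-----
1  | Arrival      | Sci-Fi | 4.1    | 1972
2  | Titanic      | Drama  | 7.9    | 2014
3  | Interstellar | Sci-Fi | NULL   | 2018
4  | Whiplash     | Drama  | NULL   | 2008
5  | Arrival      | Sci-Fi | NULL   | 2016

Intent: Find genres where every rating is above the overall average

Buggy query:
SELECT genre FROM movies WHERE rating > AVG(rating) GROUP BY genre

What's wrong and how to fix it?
Bug: WHERE evaluates per row before aggregation, so AVG() is unavailable

Fix: Compute the overall average in a scalar subquery and compare each group's MIN against it in HAVING

Corrected query:
SELECT genre FROM movies GROUP BY genre HAVING MIN(rating) > (SELECT AVG(rating) FROM movies)

Result:
genre
-----
Drama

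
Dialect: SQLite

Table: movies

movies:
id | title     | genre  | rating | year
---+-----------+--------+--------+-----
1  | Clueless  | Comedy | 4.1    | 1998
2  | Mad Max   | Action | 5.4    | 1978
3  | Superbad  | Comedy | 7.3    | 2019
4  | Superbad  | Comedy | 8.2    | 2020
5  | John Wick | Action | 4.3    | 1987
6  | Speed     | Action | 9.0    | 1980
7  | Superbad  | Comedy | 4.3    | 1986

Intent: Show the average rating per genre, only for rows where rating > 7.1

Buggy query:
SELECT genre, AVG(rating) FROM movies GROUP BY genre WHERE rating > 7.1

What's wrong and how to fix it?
Bug: Row-level WHERE must come before GROUP BY in the clause order

Fix: Move the WHERE clause before GROUP BY

Corrected query:
SELECT genre, AVG(rating) FROM movies WHERE rating > 7.1 GROUP BY genre

Result:
genre  | AVG(rating)
-------+------------
Action | 9          
Comedy | 7.75       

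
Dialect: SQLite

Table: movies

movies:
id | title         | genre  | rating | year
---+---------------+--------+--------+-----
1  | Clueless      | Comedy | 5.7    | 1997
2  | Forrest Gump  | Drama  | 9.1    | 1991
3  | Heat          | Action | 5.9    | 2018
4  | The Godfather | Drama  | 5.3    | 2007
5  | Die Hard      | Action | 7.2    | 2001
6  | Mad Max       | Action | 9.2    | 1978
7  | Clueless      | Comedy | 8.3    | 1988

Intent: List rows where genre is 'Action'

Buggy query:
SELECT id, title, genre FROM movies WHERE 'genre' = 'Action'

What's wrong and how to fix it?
Bug: 'genre' in single quotes is a string literal, not the column; the comparison is literal-vs-literal and never true

Fix: Remove the quotes around the column name (or use double quotes for an identifier)

Corrected query:
SELECT id, title, genre FROM movies WHERE genre = 'Action'

Result:
id | title    | genre 
---+----------+-------
3  | Heat     | Action
5  | Die Hard | Action
6  | Mad Max  | Action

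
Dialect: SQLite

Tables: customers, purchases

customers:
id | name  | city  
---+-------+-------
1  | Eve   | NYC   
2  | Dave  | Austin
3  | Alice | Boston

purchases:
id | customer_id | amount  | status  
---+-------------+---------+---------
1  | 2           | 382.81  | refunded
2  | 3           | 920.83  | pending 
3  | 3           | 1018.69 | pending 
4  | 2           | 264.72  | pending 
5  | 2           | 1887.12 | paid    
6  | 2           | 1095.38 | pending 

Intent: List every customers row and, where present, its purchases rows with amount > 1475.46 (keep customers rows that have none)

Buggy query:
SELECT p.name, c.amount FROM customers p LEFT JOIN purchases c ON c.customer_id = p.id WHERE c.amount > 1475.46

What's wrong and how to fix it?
Bug: A WHERE condition on the right-hand table after LEFT JOIN drops unmatched parents

Fix: Put 'c.amount > 1475.46' in the JOIN's ON clause instead of WHERE

Corrected query:
SELECT p.name, c.amount FROM customers p LEFT JOIN purchases c ON c.customer_id = p.id AND c.amount > 1475.46

Result:
name  | amount 
------+--------
Eve   | NULL   
Dave  | 1887.12
Alice | NULL   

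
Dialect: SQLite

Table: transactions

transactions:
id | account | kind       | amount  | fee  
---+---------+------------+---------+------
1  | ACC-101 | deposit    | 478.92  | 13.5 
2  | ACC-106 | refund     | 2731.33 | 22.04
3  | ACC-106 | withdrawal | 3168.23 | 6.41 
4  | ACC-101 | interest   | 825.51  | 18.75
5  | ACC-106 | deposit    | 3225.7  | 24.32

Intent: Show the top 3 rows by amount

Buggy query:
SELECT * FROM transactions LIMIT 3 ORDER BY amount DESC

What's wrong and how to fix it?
Bug: LIMIT must come after ORDER BY

Fix: Sort with ORDER BY, then apply LIMIT

Corrected query:
SELECT * FROM transactions ORDER BY amount DESC LIMIT 3

Result:
id | account | kind       | amount  | fee  
---+---------+------------+---------+------
5  | ACC-106 | deposit    | 3225.7  | 24.32
3  | ACC-106 | withdrawal | 3168.23 | 6.41 
2  | ACC-106 | refund     | 2731.33 | 22.04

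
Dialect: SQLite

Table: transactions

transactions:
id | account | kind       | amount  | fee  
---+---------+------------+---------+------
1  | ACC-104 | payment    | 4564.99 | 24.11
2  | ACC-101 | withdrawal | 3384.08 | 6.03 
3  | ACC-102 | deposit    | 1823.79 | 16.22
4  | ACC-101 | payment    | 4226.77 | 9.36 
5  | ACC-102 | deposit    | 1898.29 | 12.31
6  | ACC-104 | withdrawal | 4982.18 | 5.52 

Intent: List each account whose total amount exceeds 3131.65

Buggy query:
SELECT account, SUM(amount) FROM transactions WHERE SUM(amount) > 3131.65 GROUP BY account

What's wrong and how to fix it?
Bug: WHERE runs before GROUP BY, so aggregates aren't available there

Fix: Use HAVING (which filters groups after aggregation) instead of WHERE

Corrected query:
SELECT account, SUM(amount) FROM transactions GROUP BY account HAVING SUM(amount) > 3131.65

Result:
account | SUM(amount)
--------+------------
ACC-101 | 7610.85    
ACC-102 | 3722.08    
ACC-104 | 9547.17    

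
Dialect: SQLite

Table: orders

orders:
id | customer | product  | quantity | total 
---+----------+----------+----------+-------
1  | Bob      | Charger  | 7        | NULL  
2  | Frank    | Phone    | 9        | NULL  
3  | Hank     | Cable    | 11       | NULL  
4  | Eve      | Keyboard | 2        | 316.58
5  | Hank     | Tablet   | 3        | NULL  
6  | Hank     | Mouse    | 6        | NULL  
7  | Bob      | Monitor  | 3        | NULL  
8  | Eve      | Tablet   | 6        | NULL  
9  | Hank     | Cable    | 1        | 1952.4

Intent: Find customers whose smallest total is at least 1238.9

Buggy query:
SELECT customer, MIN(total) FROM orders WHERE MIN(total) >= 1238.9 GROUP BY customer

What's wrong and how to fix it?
Bug: Aggregates like MIN are computed per group after WHERE runs

Fix: Replace WHERE with HAVING after the GROUP BY

Corrected query:
SELECT customer, MIN(total) FROM orders GROUP BY customer HAVING MIN(total) >= 1238.9

Result:
customer | MIN(total)
---------+-----------
Hank     | 1952.4    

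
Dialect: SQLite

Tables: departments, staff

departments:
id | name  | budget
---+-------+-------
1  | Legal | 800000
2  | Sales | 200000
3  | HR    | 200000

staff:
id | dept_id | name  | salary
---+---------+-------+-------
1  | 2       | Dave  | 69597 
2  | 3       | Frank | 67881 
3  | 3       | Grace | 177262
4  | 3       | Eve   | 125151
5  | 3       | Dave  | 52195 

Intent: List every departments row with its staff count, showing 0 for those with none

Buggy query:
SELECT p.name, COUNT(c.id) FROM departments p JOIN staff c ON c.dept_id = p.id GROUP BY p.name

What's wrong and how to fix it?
Bug: An inner join excludes parents with zero children

Fix: Switch to LEFT JOIN to retain unmatched parent rows

Corrected query:
SELECT p.name, COUNT(c.id) FROM departments p LEFT JOIN staff c ON c.dept_id = p.id GROUP BY p.name

Result:
name  | COUNT(c.id)
------+------------
HR    | 4          
Legal | 0          
Sales | 1          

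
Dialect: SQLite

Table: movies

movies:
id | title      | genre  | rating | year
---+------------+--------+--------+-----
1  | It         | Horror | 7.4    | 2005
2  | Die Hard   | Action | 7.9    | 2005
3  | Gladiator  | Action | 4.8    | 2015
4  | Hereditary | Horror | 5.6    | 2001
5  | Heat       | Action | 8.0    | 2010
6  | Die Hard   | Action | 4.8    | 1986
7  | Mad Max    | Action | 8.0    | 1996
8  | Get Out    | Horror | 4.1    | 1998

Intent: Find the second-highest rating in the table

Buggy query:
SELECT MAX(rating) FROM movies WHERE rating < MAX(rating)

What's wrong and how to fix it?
Bug: The inner MAX is an aggregate inside WHERE, which is not allowed

Fix: Compute the overall MAX in a subquery, then take MAX of rows below it

Corrected query:
SELECT MAX(rating) FROM movies WHERE rating < (SELECT MAX(rating) FROM movies)

Result:
MAX(rating)
-----------
7.9        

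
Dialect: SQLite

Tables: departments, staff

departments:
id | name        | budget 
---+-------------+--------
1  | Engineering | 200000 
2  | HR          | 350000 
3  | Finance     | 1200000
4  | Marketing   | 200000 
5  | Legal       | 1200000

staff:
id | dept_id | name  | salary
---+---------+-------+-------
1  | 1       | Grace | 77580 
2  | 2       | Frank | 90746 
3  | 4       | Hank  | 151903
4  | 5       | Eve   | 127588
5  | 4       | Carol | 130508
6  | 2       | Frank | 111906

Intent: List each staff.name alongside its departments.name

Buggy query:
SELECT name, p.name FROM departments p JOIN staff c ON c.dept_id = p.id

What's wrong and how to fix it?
Bug: Both tables have a 'name' column; the unqualified reference is ambiguous

Fix: Prefix ambiguous columns with the table alias

Corrected query:
SELECT c.name, p.name FROM departments p JOIN staff c ON c.dept_id = p.id

Result:
name  | name       
------+------------
Grace | Engineering
Frank | HR         
Hank  | Marketing  
Eve   | Legal      
Carol | Marketing  
Frank | HR         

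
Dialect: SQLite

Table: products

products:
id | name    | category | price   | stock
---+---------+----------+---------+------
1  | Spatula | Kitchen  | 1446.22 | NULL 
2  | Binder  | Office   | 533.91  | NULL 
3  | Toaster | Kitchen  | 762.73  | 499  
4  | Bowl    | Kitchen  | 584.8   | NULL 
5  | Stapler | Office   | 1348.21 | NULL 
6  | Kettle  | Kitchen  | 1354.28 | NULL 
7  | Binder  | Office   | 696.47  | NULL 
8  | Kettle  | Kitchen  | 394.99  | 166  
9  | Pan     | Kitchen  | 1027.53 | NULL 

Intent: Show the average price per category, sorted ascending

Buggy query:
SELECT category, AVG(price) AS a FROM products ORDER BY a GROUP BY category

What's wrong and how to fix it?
Bug: ORDER BY appears before GROUP BY; SQL clause order requires GROUP BY first

Fix: Move ORDER BY to the end, after GROUP BY

Corrected query:
SELECT category, AVG(price) AS a FROM products GROUP BY category ORDER BY a

Result:
category | a      
---------+--------
Office   | 859.53 
Kitchen  | 928.425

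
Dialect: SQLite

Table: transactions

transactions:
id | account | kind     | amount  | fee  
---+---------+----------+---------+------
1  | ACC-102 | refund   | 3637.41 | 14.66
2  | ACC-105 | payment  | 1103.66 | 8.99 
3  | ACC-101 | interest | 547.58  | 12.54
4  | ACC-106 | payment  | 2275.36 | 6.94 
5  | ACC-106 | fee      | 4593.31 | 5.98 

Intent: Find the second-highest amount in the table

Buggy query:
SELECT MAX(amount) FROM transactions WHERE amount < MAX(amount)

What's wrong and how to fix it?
Bug: The inner MAX is an aggregate inside WHERE, which is not allowed

Fix: Put the inner MAX in a scalar subquery

Corrected query:
SELECT MAX(amount) FROM transactions WHERE amount < (SELECT MAX(amount) FROM transactions)

Result:
MAX(amount)
-----------
3637.41    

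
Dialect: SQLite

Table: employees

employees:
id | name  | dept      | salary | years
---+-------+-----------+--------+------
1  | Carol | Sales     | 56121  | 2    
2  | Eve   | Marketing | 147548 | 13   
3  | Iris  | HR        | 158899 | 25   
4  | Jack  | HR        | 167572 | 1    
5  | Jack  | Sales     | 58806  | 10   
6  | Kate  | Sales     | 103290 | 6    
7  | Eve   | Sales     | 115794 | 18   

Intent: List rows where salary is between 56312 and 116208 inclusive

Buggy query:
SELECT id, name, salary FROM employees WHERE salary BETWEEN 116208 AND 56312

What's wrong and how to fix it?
Bug: The bounds are reversed; BETWEEN a AND b requires a <= b to match anything

Fix: Write BETWEEN 56312 AND 116208

Corrected query:
SELECT id, name, salary FROM employees WHERE salary BETWEEN 56312 AND 116208

Result:
id | name | salary
---+------+-------
5  | Jack | 58806 
6  | Kate | 103290
7  | Eve  | 115794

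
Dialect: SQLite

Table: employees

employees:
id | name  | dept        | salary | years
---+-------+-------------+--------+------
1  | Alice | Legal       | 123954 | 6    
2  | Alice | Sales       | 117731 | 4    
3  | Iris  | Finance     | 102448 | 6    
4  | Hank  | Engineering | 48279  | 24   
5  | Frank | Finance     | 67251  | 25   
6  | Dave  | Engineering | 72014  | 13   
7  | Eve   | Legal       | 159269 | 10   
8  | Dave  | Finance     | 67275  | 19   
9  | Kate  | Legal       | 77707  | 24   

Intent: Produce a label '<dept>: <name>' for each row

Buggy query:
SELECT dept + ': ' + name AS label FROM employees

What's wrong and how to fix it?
Bug: SQLite uses || for string concatenation; + coerces text to numbers (yielding 0)

Fix: Use the || operator for string concatenation

Corrected query:
SELECT dept || ': ' || name AS label FROM employees

Result:
label            
-----------------
Legal: Alice     
Sales: Alice     
Finance: Iris    
Engineering: Hank
Finance: Frank   
Engineering: Dave
Legal: Eve       
Finance: Dave    
Legal: Kate      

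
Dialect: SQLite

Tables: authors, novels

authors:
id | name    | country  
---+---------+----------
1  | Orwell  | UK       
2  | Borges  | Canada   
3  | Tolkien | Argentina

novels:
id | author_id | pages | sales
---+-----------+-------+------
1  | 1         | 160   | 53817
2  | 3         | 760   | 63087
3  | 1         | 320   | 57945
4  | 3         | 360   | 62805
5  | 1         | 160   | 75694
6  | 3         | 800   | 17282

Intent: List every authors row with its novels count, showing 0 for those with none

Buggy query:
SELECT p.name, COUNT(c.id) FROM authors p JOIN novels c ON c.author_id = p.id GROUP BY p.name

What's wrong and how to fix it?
Bug: INNER JOIN drops authors rows that have no matching novels rows

Fix: Use LEFT JOIN so parents without children still appear (COUNT(c.id) gives 0)

Corrected query:
SELECT p.name, COUNT(c.id) FROM authors p LEFT JOIN novels c ON c.author_id = p.id GROUP BY p.name

Result:
name    | COUNT(c.id)
--------+------------
Borges  | 0          
Orwell  | 3          
Tolkien | 3          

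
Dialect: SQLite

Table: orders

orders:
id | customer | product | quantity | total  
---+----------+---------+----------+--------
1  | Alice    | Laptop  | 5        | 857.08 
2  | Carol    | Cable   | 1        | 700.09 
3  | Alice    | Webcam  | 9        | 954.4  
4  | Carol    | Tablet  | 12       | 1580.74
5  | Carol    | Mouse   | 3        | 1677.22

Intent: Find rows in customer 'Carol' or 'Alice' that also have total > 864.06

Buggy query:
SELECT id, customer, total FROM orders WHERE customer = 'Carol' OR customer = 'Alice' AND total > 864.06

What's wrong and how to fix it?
Bug: Without parentheses, AND is evaluated before OR, so the total filter only applies to the 'Alice' branch

Fix: Add parentheses around the OR so the AND applies to both alternatives

Corrected query:
SELECT id, customer, total FROM orders WHERE (customer = 'Carol' OR customer = 'Alice') AND total > 864.06

Result:
id | customer | total  
---+----------+--------
3  | Alice    | 954.4  
4  | Carol    | 1580.74
5  | Carol    | 1677.22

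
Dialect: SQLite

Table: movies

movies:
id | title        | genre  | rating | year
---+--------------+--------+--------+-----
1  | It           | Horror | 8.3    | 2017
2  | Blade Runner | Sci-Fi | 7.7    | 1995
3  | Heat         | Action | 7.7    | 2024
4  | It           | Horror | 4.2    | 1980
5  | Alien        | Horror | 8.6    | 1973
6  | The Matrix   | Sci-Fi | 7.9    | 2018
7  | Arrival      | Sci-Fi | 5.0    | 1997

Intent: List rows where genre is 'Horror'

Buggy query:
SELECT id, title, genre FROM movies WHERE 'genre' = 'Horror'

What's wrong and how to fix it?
Bug: 'genre' in single quotes is a string literal, not the column; the comparison is literal-vs-literal and never true

Fix: Reference the column as genre without single quotes

Corrected query:
SELECT id, title, genre FROM movies WHERE genre = 'Horror'

Result:
id | title | genre 
---+-------+-------
1  | It    | Horror
4  | It    | Horror
5  | Alien | Horror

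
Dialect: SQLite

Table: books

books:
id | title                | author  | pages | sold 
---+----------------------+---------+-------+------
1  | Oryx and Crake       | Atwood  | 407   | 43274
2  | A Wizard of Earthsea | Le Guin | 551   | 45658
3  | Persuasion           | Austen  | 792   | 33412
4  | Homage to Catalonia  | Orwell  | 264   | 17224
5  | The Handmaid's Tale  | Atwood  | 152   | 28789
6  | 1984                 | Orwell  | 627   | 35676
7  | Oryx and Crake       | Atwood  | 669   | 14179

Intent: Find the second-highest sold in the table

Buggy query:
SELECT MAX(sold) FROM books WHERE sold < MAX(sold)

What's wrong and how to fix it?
Bug: MAX(sold) on the right of the comparison is an aggregate-in-WHERE error

Fix: Compute the overall MAX in a subquery, then take MAX of rows below it

Corrected query:
SELECT MAX(sold) FROM books WHERE sold < (SELECT MAX(sold) FROM books)

Result:
MAX(sold)
---------
43274    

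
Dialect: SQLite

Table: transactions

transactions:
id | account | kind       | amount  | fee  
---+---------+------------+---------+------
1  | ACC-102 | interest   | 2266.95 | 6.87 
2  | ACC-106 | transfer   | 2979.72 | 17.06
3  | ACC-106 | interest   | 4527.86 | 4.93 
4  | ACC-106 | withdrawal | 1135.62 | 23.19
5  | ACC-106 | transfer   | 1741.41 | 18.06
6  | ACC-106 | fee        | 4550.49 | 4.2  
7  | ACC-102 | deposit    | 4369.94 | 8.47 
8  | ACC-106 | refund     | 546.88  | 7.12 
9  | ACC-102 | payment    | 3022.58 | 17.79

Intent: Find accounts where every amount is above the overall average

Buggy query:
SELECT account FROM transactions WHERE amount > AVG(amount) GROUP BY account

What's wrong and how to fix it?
Bug: WHERE evaluates per row before aggregation, so AVG() is unavailable

Fix: Use a subquery for AVG and a HAVING MIN(...) filter so the condition holds for every row in the group

Corrected query:
SELECT account FROM transactions GROUP BY account HAVING MIN(amount) > (SELECT AVG(amount) FROM transactions)

Result:
(no rows)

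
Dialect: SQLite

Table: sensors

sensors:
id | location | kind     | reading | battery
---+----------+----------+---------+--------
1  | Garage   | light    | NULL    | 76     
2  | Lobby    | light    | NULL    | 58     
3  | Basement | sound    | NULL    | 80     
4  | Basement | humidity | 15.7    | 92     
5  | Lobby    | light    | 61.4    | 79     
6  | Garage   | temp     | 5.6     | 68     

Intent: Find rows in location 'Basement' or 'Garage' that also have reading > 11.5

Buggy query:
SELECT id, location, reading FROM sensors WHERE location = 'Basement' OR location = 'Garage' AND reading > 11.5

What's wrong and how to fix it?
Bug: Without parentheses, AND is evaluated before OR, so the reading filter only applies to the 'Garage' branch

Fix: Add parentheses around the OR so the AND applies to both alternatives

Corrected query:
SELECT id, location, reading FROM sensors WHERE (location = 'Basement' OR location = 'Garage') AND reading > 11.5

Result:
id | location | reading
---+----------+--------
4  | Basement | 15.7   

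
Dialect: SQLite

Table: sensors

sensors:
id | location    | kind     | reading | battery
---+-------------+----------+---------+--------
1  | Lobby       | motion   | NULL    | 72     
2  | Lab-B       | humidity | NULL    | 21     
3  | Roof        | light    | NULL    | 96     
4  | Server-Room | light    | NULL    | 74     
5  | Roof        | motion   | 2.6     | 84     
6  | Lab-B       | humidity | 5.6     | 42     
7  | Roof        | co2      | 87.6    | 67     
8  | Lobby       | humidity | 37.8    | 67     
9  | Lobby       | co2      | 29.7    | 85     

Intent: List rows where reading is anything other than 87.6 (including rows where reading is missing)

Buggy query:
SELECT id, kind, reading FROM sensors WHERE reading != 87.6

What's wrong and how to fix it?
Bug: Inequality against NULL is unknown, not true; rows with NULL are dropped

Fix: Handle NULL separately with IS NULL alongside the inequality

Corrected query:
SELECT id, kind, reading FROM sensors WHERE reading != 87.6 OR reading IS NULL

Result:
id | kind     | reading
---+----------+--------
1  | motion   | NULL   
2  | humidity | NULL   
3  | light    | NULL   
4  | light    | NULL   
5  | motion   | 2.6    
6  | humidity | 5.6    
8  | humidity | 37.8   
9  | co2      | 29.7   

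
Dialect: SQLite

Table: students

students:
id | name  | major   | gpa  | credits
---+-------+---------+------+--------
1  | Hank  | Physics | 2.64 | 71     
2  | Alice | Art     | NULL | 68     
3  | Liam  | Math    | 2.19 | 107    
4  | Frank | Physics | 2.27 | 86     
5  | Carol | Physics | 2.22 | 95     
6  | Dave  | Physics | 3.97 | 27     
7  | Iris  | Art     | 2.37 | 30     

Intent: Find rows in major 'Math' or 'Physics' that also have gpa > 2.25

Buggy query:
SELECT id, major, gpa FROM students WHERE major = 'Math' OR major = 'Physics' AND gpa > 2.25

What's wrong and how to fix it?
Bug: AND binds tighter than OR, so this parses as major = 'Math' OR (major = 'Physics' AND gpa > 2.25)

Fix: Group the OR with parentheses (or use IN), then AND the threshold

Corrected query:
SELECT id, major, gpa FROM students WHERE (major = 'Math' OR major = 'Physics') AND gpa > 2.25

Result:
id | major   | gpa 
---+---------+-----
1  | Physics | 2.64
4  | Physics | 2.27
6  | Physics | 3.97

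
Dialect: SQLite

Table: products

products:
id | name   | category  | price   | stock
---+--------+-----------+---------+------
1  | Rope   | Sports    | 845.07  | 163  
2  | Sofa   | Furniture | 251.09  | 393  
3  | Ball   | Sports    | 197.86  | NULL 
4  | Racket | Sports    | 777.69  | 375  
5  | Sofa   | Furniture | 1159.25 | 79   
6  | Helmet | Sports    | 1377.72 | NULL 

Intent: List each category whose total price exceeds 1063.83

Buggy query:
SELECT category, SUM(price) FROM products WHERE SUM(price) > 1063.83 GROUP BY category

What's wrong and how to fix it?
Bug: Aggregate functions cannot appear in a WHERE clause

Fix: Use HAVING (which filters groups after aggregation) instead of WHERE

Corrected query:
SELECT category, SUM(price) FROM products GROUP BY category HAVING SUM(price) > 1063.83

Result:
category  | SUM(price)
----------+-----------
Furniture | 1410.34   
Sports    | 3198.34   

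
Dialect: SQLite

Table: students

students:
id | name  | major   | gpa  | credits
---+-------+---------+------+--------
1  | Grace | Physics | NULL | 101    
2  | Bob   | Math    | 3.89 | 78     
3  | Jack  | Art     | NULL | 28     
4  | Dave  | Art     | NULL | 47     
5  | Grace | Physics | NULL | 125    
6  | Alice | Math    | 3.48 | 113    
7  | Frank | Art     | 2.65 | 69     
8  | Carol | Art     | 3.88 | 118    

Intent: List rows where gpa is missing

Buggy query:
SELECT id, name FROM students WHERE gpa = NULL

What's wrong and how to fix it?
Bug: '= NULL' is always unknown in SQL three-valued logic, so no rows match

Fix: Replace '= NULL' with 'IS NULL'

Corrected query:
SELECT id, name FROM students WHERE gpa IS NULL

Result:
id | name 
---+------
1  | Grace
3  | Jack 
4  | Dave 
5  | Grace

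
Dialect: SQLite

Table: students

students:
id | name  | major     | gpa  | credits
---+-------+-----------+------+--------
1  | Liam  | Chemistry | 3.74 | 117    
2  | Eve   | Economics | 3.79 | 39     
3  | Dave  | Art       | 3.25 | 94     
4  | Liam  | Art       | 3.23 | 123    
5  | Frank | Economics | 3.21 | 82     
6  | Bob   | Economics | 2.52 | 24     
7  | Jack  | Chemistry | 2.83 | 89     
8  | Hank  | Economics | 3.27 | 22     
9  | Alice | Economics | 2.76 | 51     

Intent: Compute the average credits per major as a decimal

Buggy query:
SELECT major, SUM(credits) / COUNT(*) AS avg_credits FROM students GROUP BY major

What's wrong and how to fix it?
Bug: Both operands are integers, so '/' performs integer division and truncates

Fix: Cast one side to REAL so the division keeps the fractional part

Corrected query:
SELECT major, SUM(credits) * 1.0 / COUNT(*) AS avg_credits FROM students GROUP BY major

Result:
major     | avg_credits
----------+------------
Art       | 108.5      
Chemistry | 103        
Economics | 43.6       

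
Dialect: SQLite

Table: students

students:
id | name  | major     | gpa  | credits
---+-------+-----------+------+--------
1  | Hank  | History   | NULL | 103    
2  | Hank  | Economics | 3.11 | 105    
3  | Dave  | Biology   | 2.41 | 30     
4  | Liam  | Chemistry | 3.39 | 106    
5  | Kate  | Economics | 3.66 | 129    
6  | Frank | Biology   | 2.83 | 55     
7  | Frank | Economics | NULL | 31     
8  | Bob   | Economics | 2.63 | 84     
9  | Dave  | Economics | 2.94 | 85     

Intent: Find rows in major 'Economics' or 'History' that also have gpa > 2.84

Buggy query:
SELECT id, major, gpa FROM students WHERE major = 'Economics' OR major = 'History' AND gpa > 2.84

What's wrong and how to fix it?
Bug: AND binds tighter than OR, so this parses as major = 'Economics' OR (major = 'History' AND gpa > 2.84)

Fix: Group the OR with parentheses (or use IN), then AND the threshold

Corrected query:
SELECT id, major, gpa FROM students WHERE (major = 'Economics' OR major = 'History') AND gpa > 2.84

Result:
id | major     | gpa 
---+-----------+-----
2  | Economics | 3.11
5  | Economics | 3.66
9  | Economics | 2.94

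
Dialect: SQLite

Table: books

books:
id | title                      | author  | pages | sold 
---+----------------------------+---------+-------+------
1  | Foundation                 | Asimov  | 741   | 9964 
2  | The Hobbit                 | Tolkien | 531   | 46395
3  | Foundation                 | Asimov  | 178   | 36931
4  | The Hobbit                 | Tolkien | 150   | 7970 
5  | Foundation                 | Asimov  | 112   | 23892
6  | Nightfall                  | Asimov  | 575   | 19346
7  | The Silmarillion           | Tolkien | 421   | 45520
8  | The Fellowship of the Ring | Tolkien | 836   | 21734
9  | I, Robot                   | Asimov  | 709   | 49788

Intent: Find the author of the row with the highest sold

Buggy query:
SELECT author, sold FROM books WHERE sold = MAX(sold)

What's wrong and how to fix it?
Bug: MAX(sold) is an aggregate and cannot be used directly in WHERE

Fix: Wrap MAX in a scalar subquery so WHERE compares against a single value

Corrected query:
SELECT author, sold FROM books WHERE sold = (SELECT MAX(sold) FROM books)

Result:
author | sold 
-------+------
Asimov | 49788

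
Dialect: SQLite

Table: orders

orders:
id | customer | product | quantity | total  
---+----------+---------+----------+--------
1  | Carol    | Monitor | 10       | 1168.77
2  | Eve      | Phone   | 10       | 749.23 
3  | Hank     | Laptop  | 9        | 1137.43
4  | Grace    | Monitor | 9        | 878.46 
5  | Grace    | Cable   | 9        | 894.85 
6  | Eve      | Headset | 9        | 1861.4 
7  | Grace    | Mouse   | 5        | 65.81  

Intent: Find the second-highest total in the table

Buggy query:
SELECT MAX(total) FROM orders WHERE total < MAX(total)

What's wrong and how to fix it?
Bug: MAX(total) on the right of the comparison is an aggregate-in-WHERE error

Fix: Put the inner MAX in a scalar subquery

Corrected query:
SELECT MAX(total) FROM orders WHERE total < (SELECT MAX(total) FROM orders)

Result:
MAX(total)
----------
1168.77   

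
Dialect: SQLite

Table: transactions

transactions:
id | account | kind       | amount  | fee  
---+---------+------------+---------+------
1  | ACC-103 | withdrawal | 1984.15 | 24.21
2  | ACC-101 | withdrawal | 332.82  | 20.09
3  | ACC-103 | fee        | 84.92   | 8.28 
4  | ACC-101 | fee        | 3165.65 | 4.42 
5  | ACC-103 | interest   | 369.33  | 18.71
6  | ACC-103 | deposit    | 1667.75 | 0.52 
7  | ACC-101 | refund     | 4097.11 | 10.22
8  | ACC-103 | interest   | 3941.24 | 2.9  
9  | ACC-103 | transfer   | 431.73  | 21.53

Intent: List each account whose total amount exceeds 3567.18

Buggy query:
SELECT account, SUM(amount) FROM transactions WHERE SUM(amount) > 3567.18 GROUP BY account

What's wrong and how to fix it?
Bug: WHERE runs before GROUP BY, so aggregates aren't available there

Fix: Use HAVING (which filters groups after aggregation) instead of WHERE

Corrected query:
SELECT account, SUM(amount) FROM transactions GROUP BY account HAVING SUM(amount) > 3567.18

Result:
account | SUM(amount)
--------+------------
ACC-101 | 7595.58    
ACC-103 | 8479.12    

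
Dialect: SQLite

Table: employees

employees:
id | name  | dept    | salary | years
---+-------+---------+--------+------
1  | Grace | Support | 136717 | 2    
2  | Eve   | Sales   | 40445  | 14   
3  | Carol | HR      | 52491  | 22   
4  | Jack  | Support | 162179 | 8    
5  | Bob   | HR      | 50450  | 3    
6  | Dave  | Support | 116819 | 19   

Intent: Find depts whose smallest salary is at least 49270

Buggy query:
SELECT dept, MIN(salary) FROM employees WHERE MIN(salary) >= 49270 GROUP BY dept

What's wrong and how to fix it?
Bug: MIN() in WHERE is a misuse of aggregate

Fix: Replace WHERE with HAVING after the GROUP BY

Corrected query:
SELECT dept, MIN(salary) FROM employees GROUP BY dept HAVING MIN(salary) >= 49270

Result:
dept    | MIN(salary)
--------+------------
HR      | 50450      
Support | 116819     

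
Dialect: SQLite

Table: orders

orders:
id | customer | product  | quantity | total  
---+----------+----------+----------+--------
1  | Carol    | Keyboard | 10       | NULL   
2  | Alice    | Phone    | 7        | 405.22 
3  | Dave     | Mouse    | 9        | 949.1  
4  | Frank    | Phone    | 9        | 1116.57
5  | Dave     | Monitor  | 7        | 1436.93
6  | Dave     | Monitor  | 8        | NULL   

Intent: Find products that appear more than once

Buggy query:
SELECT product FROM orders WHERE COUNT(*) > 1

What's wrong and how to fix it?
Bug: COUNT(*) is an aggregate and cannot be used in WHERE

Fix: Group first, then use HAVING for the count condition

Corrected query:
SELECT product FROM orders GROUP BY product HAVING COUNT(*) > 1

Result:
product
-------
Monitor
Phone  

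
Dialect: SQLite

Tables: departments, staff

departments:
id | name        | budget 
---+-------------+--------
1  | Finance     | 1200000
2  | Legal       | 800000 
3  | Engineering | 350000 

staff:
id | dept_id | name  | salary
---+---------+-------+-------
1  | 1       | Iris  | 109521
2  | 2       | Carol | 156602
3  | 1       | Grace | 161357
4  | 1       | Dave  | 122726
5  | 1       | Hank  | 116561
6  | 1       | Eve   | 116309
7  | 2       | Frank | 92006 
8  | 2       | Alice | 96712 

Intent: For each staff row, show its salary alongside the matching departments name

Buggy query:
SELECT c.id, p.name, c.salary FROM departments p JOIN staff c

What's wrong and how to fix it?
Bug: JOIN with no ON clause produces a cartesian product; every staff row pairs with every departments row

Fix: Add ON c.dept_id = p.id to the JOIN

Corrected query:
SELECT c.id, p.name, c.salary FROM departments p JOIN staff c ON c.dept_id = p.id

Result:
id | name    | salary
---+---------+-------
1  | Finance | 109521
2  | Legal   | 156602
3  | Finance | 161357
4  | Finance | 122726
5  | Finance | 116561
6  | Finance | 116309
7  | Legal   | 92006 
8  | Legal   | 96712 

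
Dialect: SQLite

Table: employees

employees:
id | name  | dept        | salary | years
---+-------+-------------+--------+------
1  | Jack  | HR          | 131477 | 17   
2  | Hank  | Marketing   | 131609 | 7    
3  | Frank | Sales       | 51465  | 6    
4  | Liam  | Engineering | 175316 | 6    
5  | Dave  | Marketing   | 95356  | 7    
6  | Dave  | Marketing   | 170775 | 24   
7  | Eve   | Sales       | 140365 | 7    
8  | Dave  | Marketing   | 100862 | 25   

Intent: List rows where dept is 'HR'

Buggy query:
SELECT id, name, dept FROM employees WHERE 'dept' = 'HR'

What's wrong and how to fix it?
Bug: 'dept' in single quotes is a string literal, not the column; the comparison is literal-vs-literal and never true

Fix: Reference the column as dept without single quotes

Corrected query:
SELECT id, name, dept FROM employees WHERE dept = 'HR'

Result:
id | name | dept
---+------+-----
1  | Jack | HR  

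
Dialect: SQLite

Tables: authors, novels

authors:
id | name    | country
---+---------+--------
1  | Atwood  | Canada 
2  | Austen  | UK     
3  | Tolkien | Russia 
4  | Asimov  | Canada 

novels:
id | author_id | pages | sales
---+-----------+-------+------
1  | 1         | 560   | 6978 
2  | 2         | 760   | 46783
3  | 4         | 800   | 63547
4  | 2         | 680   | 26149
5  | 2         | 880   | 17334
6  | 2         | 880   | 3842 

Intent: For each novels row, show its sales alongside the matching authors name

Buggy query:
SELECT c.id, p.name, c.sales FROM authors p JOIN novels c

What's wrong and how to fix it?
Bug: Missing join condition: each novels row is matched to all authors rows instead of just its own

Fix: Specify the join condition linking the foreign key to the parent id

Corrected query:
SELECT c.id, p.name, c.sales FROM authors p JOIN novels c ON c.author_id = p.id

Result:
id | name   | sales
---+--------+------
1  | Atwood | 6978 
2  | Austen | 46783
3  | Asimov | 63547
4  | Austen | 26149
5  | Austen | 17334
6  | Austen | 3842 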